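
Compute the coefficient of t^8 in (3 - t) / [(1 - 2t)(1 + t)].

Partial fractions give a closed form: a_n = (5/3)·2^n + (4/3)·(-1)^n.
At n = 8: a_8 = 428.

428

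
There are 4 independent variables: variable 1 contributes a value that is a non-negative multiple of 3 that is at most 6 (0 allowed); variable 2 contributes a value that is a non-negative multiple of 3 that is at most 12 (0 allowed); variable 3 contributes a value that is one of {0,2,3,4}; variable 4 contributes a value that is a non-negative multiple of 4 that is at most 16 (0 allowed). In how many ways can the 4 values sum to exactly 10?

The generating function for the choices is (1 + q³ + q⁶)·(1 + q³ + q⁶ + q⁹ + q¹²)·(1 + q² + q³ + q⁴)·(1 + q⁴ + q⁸ + q¹² + q¹⁶); the count is [q¹⁰].
(1 + q³ + q⁶) has coefficients 1,0,0,1,0,0,1 for degrees 0…6.
(1 + q³ + q⁶ + q⁹ + q¹²) has coefficients 1,0,0,1,0,0,1,0,0,1,0 for degrees 0…10.
Multiplying by (1 + q² + q³ + q⁴) gives running coefficients 1,0,1,2,1,1,2,1,1,2,1 for degrees 0…10.
Finally multiplying by (1 + q⁴ + q⁸ + q¹² + q¹⁶), the product of all factors after the first has coefficients 1,0,1,2,2,1,3,3,3,3,4 for degrees 0…10.
[q¹⁰] = 1·4 + 1·3 + 1·2 = 9.

9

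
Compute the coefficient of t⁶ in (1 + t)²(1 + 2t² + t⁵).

2

(1 + t)² has coefficients 1,2,1 for degrees 0…2.
(1 + 2t² + t⁵) has coefficients 1,0,2,0,0,1,0 for degrees 0…6.
[t⁶] = 1·0 + 2·1 + 1·0 = 2.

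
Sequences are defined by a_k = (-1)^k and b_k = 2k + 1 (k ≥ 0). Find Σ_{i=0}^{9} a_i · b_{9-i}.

10

Write out a_i and b_{9-i} for i = 0,…,9 and sum the products.
Σ = 1·19 − 1·17 + 1·15 − 1·13 + 1·11 − 1·9 + 1·7 − 1·5 + 1·3 − 1·1 = 10.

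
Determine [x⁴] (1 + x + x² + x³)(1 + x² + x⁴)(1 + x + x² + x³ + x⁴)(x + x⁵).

6

(1 + x + x² + x³) has coefficients 1,1,1,1 for degrees 0…3.
(1 + x² + x⁴) has coefficients 1,0,1,0,1 for degrees 0…4.
Multiplying by (1 + x + x² + x³ + x⁴) gives running coefficients 1,1,2,2,3 for degrees 0…4.
Finally multiplying by (x + x⁵), the product of all factors after the first has coefficients 0,1,1,2,2 for degrees 0…4.
[x⁴] = 1·2 + 1·2 + 1·1 + 1·1 = 6.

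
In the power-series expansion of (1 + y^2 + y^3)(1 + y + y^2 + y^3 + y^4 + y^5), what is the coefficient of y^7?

(1 + y^2 + y^3) has coefficients 1,0,1,1 for degrees 0…3.
(1 + y + y^2 + y^3 + y^4 + y^5) has coefficients 1,1,1,1,1,1,0,0 for degrees 0…7.
[y^7] = 1·0 + 1·1 + 1·1 = 2.

2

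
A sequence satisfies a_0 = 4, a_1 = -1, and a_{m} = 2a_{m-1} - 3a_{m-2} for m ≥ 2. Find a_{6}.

142

The ordinary generating function has denominator 1 - 2z + 3z^2.
Iterating the recurrence: a_0,…,a_{6} = 4, -1, -14, -25, -8, 59, 142.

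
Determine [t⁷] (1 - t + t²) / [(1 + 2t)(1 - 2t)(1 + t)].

Partial fractions give a closed form: a_n = (7/4)·(-2)^n + (1/4)·2^n + (-1)·(-1)^n.
At n = 7: a_7 = -191.

-191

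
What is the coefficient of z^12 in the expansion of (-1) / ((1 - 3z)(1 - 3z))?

The denominator gives the recurrence a_n = 6a_(n−1) − 9a_(n−2) for n ≥ 3; the numerator fixes a_0 = -1, a_1 = -6, a_2 = -27.
Iterating: -1, -6, -27, -108, -405, -1458, -5103, -17496, -59049, -196830, -649539, -2125764, -6908733, so a_12 = -6908733.

-6908733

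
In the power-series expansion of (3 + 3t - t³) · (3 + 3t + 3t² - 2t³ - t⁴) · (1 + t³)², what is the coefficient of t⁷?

(3 + 3t - t³) has coefficients 3,3,0,-1 for degrees 0…3.
(3 + 3t + 3t² - 2t³ - t⁴) has coefficients 3,3,3,-2,-1,0,0,0 for degrees 0…7.
Finally multiplying by (1 + t³)², the product of all factors after the first has coefficients 3,3,3,4,5,6,-1,1 for degrees 0…7.
[t⁷] = 3·1 + 3·(-1) − 1·5 = -5.

-5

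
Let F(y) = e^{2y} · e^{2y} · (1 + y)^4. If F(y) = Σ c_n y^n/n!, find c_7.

657920

The EGF product rule gives c_7 = Σ_{k_1+k_2+k_3=7} C(7; k_1,k_2,k_3) · ∏ g_i(k_i), where e^{2y} gives (2)^k; e^{2y} gives (2)^k; (1+y)^4 gives the falling factorial (4)_k.
g_1(k) for k = 0…7: 1, 2, 4, 8, 16, 32, 64, 128.
g_2(k) for k = 0…7: 1, 2, 4, 8, 16, 32, 64, 128.
g_3(k) for k = 0…7: 1, 4, 12, 24, 24, 0, 0, 0.
First combine the last two factors: h(k) = Σ_j C(k,j)·g_2(j)·g_3(k−j) for k = 0…7: 1, 6, 32, 152, 648, 2512, 8992, 30144.
c_7 = Σ_k C(7,k)·g_1(k)·h(7−k) = 1·1·30144 + 7·2·8992 + 21·4·2512 + 35·8·648 + 35·16·152 + 21·32·32 + 7·64·6 + 1·128·1 = 30144 + 125888 + 211008 + 181440 + 85120 + 21504 + 2688 + 128 = 657920.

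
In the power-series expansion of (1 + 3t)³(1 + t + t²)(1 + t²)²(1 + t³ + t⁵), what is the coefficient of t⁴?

139

(1 + 3t)³ has coefficients 1,9,27,27 for degrees 0…3.
(1 + t + t²) has coefficients 1,1,1,0,0 for degrees 0…4.
Multiplying by (1 + t²)² gives running coefficients 1,1,3,2,3 for degrees 0…4.
Finally multiplying by (1 + t³ + t⁵), the product of all factors after the first has coefficients 1,1,3,3,4 for degrees 0…4.
[t⁴] = 1·4 + 9·3 + 27·3 + 27·1 = 139.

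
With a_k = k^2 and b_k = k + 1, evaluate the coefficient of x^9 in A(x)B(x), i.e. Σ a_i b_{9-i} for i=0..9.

This is [x^9] in the product of the two ordinary generating functions.
Σ = 0·10 + 1·9 + 4·8 + 9·7 + 16·6 + 25·5 + 36·4 + 49·3 + 64·2 + 81·1 = 825.

825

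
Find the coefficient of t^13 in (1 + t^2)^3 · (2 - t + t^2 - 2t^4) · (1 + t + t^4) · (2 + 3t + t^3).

(1 + t^2)^3 has coefficients 1,0,3,0,3,0,1 for degrees 0…6.
(2 - t + t^2 - 2t^4) has coefficients 2,-1,1,0,-2,0,0,0,0,0,0,0,0,0 for degrees 0…13.
Multiplying by (1 + t + t^4) gives running coefficients 2,1,0,1,0,-3,1,0,-2,0,0,0,0,0 for degrees 0…13.
Finally multiplying by (2 + 3t + t^3), the product of all factors after the first has coefficients 4,8,3,4,4,-6,-6,3,-7,-5,0,-2,0,0 for degrees 0…13.
[t^13] = 1·0 + 3·(-2) + 3·(-5) + 1·3 = -18.

-18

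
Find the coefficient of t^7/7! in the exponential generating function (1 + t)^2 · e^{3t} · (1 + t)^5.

The EGF product rule gives c_7 = Σ_{k_1+k_2+k_3=7} C(7; k_1,k_2,k_3) · ∏ g_i(k_i), where (1+t)^2 gives the falling factorial (2)_k; e^{3t} gives (3)^k; (1+t)^5 gives the falling factorial (5)_k.
g_1(k) for k = 0…7: 1, 2, 2, 0, 0, 0, 0, 0.
g_2(k) for k = 0…7: 1, 3, 9, 27, 81, 243, 729, 2187.
g_3(k) for k = 0…7: 1, 5, 20, 60, 120, 120, 0, 0.
First combine the last two factors: h(k) = Σ_j C(k,j)·g_2(j)·g_3(k−j) for k = 0…7: 1, 8, 59, 402, 2541, 14988, 83079, 435942.
c_7 = Σ_k C(7,k)·g_1(k)·h(7−k) = 1·1·435942 + 7·2·83079 + 21·2·14988 = 435942 + 1163106 + 629496 = 2228544.

2228544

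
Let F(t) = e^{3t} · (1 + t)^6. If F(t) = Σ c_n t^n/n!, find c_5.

The EGF product rule gives c_5 = Σ_{k_1+k_2=5} C(5; k_1,k_2) · ∏ g_i(k_i), where e^{3t} gives (3)^k; (1+t)^6 gives the falling factorial (6)_k.
g_1(k) for k = 0…5: 1, 3, 9, 27, 81, 243.
g_2(k) for k = 0…5: 1, 6, 30, 120, 360, 720.
c_5 = Σ_k C(5,k)·g_1(k)·g_2(5−k) = 1·1·720 + 5·3·360 + 10·9·120 + 10·27·30 + 5·81·6 + 1·243·1 = 720 + 5400 + 10800 + 8100 + 2430 + 243 = 27693.

27693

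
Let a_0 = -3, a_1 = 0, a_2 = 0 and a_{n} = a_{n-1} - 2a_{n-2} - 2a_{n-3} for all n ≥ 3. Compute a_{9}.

162

The ordinary generating function has denominator 1 - y + 2y^2 + 2y^3.
Iterating the recurrence: a_0,…,a_{9} = -3, 0, 0, 6, 6, -6, -30, -30, 42, 162.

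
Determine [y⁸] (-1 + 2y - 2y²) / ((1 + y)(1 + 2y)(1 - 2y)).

-681

The denominator gives the recurrence a_n = −a_(n−1) + 4a_(n−2) + 4a_(n−3) for n ≥ 3; the numerator fixes a_0 = -1, a_1 = 3, a_2 = -9.
Iterating: -1, 3, -9, 17, -41, 73, -169, 297, -681, so a_8 = -681.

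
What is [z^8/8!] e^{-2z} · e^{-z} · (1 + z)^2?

The EGF product rule gives c_8 = Σ_{k_1+k_2+k_3=8} C(8; k_1,k_2,k_3) · ∏ g_i(k_i), where e^{-2z} gives (-2)^k; e^{-z} gives (-1)^k; (1+z)^2 gives the falling factorial (2)_k.
g_1(k) for k = 0…8: 1, -2, 4, -8, 16, -32, 64, -128, 256.
g_2(k) for k = 0…8: 1, -1, 1, -1, 1, -1, 1, -1, 1.
g_3(k) for k = 0…8: 1, 2, 2, 0, 0, 0, 0, 0, 0.
First combine the last two factors: h(k) = Σ_j C(k,j)·g_2(j)·g_3(k−j) for k = 0…8: 1, 1, -1, -1, 5, -11, 19, -29, 41.
c_8 = Σ_k C(8,k)·g_1(k)·h(8−k) = 1·1·41 + 8·(-2)·(-29) + 28·4·19 + 56·(-8)·(-11) + 70·16·5 + 56·(-32)·(-1) + 28·64·(-1) + 8·(-128)·1 + 1·256·1 = 41 + 464 + 2128 + 4928 + 5600 + 1792 − 1792 − 1024 + 256 = 12393.

12393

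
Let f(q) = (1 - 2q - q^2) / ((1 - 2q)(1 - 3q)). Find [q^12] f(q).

356342

The denominator gives the recurrence a_n = 5a_(n−1) − 6a_(n−2) for n ≥ 3; the numerator fixes a_0 = 1, a_1 = 3, a_2 = 8.
Iterating: 1, 3, 8, 22, 62, 178, 518, 1522, 4502, 13378, 39878, 119122, 356342, so a_12 = 356342.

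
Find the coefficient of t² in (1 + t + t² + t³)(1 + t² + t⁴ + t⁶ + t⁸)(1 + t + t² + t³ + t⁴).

(1 + t + t² + t³) has coefficients 1,1,1 for degrees 0…2.
(1 + t² + t⁴ + t⁶ + t⁸) has coefficients 1,0,1 for degrees 0…2.
Finally multiplying by (1 + t + t² + t³ + t⁴), the product of all factors after the first has coefficients 1,1,2 for degrees 0…2.
[t²] = 1·2 + 1·1 + 1·1 = 4.

4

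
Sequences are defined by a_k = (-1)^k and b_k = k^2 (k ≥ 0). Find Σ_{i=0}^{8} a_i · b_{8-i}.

36

This is [x^8] in the product of the two ordinary generating functions.
Σ = 1·64 − 1·49 + 1·36 − 1·25 + 1·16 − 1·9 + 1·4 − 1·1 + 1·0 = 36.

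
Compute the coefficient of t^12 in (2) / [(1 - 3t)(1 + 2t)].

641006

The denominator gives the recurrence a_n = a_(n−1) + 6a_(n−2) for n ≥ 3; the numerator fixes a_0 = 2, a_1 = 2, a_2 = 14.
Iterating: 2, 2, 14, 26, 110, 266, 926, 2522, 8078, 23210, 71678, 210938, 641006, so a_12 = 641006.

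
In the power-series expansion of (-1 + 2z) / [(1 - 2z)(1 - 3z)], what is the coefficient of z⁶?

-729

The denominator gives the recurrence a_n = 5a_(n−1) − 6a_(n−2) for n ≥ 2; the numerator fixes a_0 = -1, a_1 = -3.
Iterating: -1, -3, -9, -27, -81, -243, -729, so a_6 = -729.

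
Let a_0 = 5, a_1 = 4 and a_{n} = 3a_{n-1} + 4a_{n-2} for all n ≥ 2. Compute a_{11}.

The ordinary generating function has denominator 1 - 3x - 4x^2.
Iterating the recurrence: a_0,…,a_{11} = 5, 4, 32, 112, 464, 1840, 7376, 29488, 117968, 471856, 1887440, 7549744.

7549744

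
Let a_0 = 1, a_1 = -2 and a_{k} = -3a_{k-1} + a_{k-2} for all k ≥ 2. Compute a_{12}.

1076041

The ordinary generating function has denominator 1 + 3t - t^2.
Iterating the recurrence: a_0,…,a_{12} = 1, -2, 7, -23, 76, -251, 829, -2738, 9043, -29867, 98644, -325799, 1076041.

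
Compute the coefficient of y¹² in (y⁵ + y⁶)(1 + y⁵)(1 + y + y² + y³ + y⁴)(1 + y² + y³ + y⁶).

8

(y⁵ + y⁶) has coefficients 0,0,0,0,0,1,1 for degrees 0…6.
(1 + y⁵) has coefficients 1,0,0,0,0,1,0,0,0,0,0,0,0 for degrees 0…12.
Multiplying by (1 + y + y² + y³ + y⁴) gives running coefficients 1,1,1,1,1,1,1,1,1,1,0,0,0 for degrees 0…12.
Finally multiplying by (1 + y² + y³ + y⁶), the product of all factors after the first has coefficients 1,1,2,3,3,3,4,4,4,4,3,3,2 for degrees 0…12.
[y¹²] = 1·4 + 1·4 = 8.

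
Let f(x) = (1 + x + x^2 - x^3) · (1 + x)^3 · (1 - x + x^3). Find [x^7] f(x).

2

(1 + x + x^2 - x^3) has coefficients 1,1,1,-1 for degrees 0…3.
(1 + x)^3 has coefficients 1,3,3,1,0,0,0,0 for degrees 0…7.
Finally multiplying by (1 - x + x^3), the product of all factors after the first has coefficients 1,2,0,-1,2,3,1,0 for degrees 0…7.
[x^7] = 1·0 + 1·1 + 1·3 − 1·2 = 2.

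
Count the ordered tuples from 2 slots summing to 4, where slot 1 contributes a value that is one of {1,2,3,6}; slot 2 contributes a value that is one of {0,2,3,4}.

The generating function for the choices is (q + q^2 + q^3 + q^6)·(1 + q^2 + q^3 + q^4); the count is [q^4].
(q + q^2 + q^3 + q^6) has coefficients 0,1,1,1,0 for degrees 0…4.
(1 + q^2 + q^3 + q^4) has coefficients 1,0,1,1,1 for degrees 0…4.
[q^4] = 1·1 + 1·1 + 1·0 = 2.

2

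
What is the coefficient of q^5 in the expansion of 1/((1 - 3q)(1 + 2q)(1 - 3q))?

928

The denominator gives the recurrence a_n = 4a_(n−1) + 3a_(n−2) − 18a_(n−3) for n ≥ 3; the numerator fixes a_0 = 1, a_1 = 4, a_2 = 19.
Iterating: 1, 4, 19, 70, 265, 928, so a_5 = 928.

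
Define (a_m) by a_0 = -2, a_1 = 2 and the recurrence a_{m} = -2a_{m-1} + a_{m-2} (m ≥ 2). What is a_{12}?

-39202

The ordinary generating function has denominator 1 + 2t - t^2.
Iterating the recurrence: a_0,…,a_{12} = -2, 2, -6, 14, -34, 82, -198, 478, -1154, 2786, -6726, 16238, -39202.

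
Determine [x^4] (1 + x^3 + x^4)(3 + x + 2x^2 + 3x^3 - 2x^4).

2

(1 + x^3 + x^4) has coefficients 1,0,0,1,1 for degrees 0…4.
(3 + x + 2x^2 + 3x^3 - 2x^4) has coefficients 3,1,2,3,-2 for degrees 0…4.
[x^4] = 1·(-2) + 1·1 + 1·3 = 2.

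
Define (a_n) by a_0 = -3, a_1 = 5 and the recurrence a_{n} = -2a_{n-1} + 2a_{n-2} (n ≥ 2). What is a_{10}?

The ordinary generating function has denominator 1 + 2t - 2t^2.
Iterating the recurrence: a_0,…,a_{10} = -3, 5, -16, 42, -116, 316, -864, 2360, -6448, 17616, -48128.

-48128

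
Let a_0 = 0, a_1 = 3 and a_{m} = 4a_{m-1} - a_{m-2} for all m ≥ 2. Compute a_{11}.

1694157

The ordinary generating function has denominator 1 - 4z + z^2.
Iterating the recurrence: a_0,…,a_{11} = 0, 3, 12, 45, 168, 627, 2340, 8733, 32592, 121635, 453948, 1694157.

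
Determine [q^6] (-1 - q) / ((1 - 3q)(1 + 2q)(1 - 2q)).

Partial fractions give a closed form: a_n = (-12/5)·3^n + (-1/10)·(-2)^n + (3/2)·2^n.
At n = 6: a_6 = -1660.

-1660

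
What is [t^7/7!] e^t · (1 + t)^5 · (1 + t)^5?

2501801

The EGF product rule gives c_7 = Σ_{k_1+k_2+k_3=7} C(7; k_1,k_2,k_3) · ∏ g_i(k_i), where e^t gives (1)^k; (1+t)^5 gives the falling factorial (5)_k; (1+t)^5 gives the falling factorial (5)_k.
g_1(k) for k = 0…7: 1, 1, 1, 1, 1, 1, 1, 1.
g_2(k) for k = 0…7: 1, 5, 20, 60, 120, 120, 0, 0.
g_3(k) for k = 0…7: 1, 5, 20, 60, 120, 120, 0, 0.
First combine the last two factors: h(k) = Σ_j C(k,j)·g_2(j)·g_3(k−j) for k = 0…7: 1, 10, 90, 720, 5040, 30240, 151200, 604800.
c_7 = Σ_k C(7,k)·g_1(k)·h(7−k) = 1·1·604800 + 7·1·151200 + 21·1·30240 + 35·1·5040 + 35·1·720 + 21·1·90 + 7·1·10 + 1·1·1 = 604800 + 1058400 + 635040 + 176400 + 25200 + 1890 + 70 + 1 = 2501801.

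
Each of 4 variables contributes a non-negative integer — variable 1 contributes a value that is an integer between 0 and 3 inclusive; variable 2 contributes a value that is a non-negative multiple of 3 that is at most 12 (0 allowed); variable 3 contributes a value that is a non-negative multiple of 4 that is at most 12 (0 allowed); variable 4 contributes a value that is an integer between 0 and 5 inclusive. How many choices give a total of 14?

27

The generating function for the choices is (1 + y + y^2 + y^3)·(1 + y^3 + y^6 + y^9 + y^12)·(1 + y^4 + y^8 + y^12)·(1 + y + y^2 + y^3 + y^4 + y^5); the count is [y^14].
(1 + y + y^2 + y^3) has coefficients 1,1,1,1 for degrees 0…3.
(1 + y^3 + y^6 + y^9 + y^12) has coefficients 1,0,0,1,0,0,1,0,0,1,0,0,1,0,0 for degrees 0…14.
Multiplying by (1 + y^4 + y^8 + y^12) gives running coefficients 1,0,0,1,1,0,1,1,1,1,1,1,2,1,1 for degrees 0…14.
Finally multiplying by (1 + y + y^2 + y^3 + y^4 + y^5), the product of all factors after the first has coefficients 1,1,1,2,3,3,3,4,5,5,5,6,7,7,7 for degrees 0…14.
[y^14] = 1·7 + 1·7 + 1·7 + 1·6 = 27.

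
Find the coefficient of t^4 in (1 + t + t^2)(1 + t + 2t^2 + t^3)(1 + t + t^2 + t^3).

13

(1 + t + t^2) has coefficients 1,1,1 for degrees 0…2.
(1 + t + 2t^2 + t^3) has coefficients 1,1,2,1,0 for degrees 0…4.
Finally multiplying by (1 + t + t^2 + t^3), the product of all factors after the first has coefficients 1,2,4,5,4 for degrees 0…4.
[t^4] = 1·4 + 1·5 + 1·4 = 13.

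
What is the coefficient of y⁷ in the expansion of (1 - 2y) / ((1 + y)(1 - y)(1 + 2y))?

The denominator gives the recurrence a_n = −2a_(n−1) + a_(n−2) + 2a_(n−3) for n ≥ 3; the numerator fixes a_0 = 1, a_1 = -4, a_2 = 9.
Iterating: 1, -4, 9, -20, 41, -84, 169, -340, so a_7 = -340.

-340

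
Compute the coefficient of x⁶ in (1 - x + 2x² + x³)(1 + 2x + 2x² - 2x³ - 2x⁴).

-6

(1 - x + 2x² + x³) has coefficients 1,-1,2,1 for degrees 0…3.
(1 + 2x + 2x² - 2x³ - 2x⁴) has coefficients 1,2,2,-2,-2,0,0 for degrees 0…6.
[x⁶] = 1·0 − 1·0 + 2·(-2) + 1·(-2) = -6.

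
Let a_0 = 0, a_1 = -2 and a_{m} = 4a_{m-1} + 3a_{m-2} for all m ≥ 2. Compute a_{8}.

The ordinary generating function has denominator 1 - 4t - 3t^2.
Iterating the recurrence: a_0,…,a_{8} = 0, -2, -8, -38, -176, -818, -3800, -17654, -82016.

-82016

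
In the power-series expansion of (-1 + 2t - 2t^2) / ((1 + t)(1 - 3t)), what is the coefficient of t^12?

The denominator gives the recurrence a_n = 2a_(n−1) + 3a_(n−2) for n ≥ 3; the numerator fixes a_0 = -1, a_1 = 0, a_2 = -5.
Iterating: -1, 0, -5, -10, -35, -100, -305, -910, -2735, -8200, -24605, -73810, -221435, so a_12 = -221435.

-221435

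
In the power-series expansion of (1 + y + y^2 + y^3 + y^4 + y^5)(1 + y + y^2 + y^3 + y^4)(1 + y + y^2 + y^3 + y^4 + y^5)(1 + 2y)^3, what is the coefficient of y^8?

(1 + y + y^2 + y^3 + y^4 + y^5) has coefficients 1,1,1,1,1,1 for degrees 0…5.
(1 + y + y^2 + y^3 + y^4) has coefficients 1,1,1,1,1,0,0,0,0 for degrees 0…8.
Multiplying by (1 + y + y^2 + y^3 + y^4 + y^5) gives running coefficients 1,2,3,4,5,5,4,3,2 for degrees 0…8.
Finally multiplying by (1 + 2y)^3, the product of all factors after the first has coefficients 1,8,27,54,81,107,126,127,108 for degrees 0…8.
[y^8] = 1·108 + 1·127 + 1·126 + 1·107 + 1·81 + 1·54 = 603.

603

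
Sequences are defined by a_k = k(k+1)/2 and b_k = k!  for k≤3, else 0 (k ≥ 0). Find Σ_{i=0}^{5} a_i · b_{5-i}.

The convolution is the x^5 coefficient of A(x)B(x).
Σ = 0·0 + 1·0 + 3·6 + 6·2 + 10·1 + 15·1 = 55.

55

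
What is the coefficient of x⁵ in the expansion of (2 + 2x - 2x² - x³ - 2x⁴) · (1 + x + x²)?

(2 + 2x - 2x² - x³ - 2x⁴) has coefficients 2,2,-2,-1,-2 for degrees 0…4.
(1 + x + x²) has coefficients 1,1,1,0,0,0 for degrees 0…5.
[x⁵] = 2·0 + 2·0 − 2·0 − 1·1 − 2·1 = -3.

-3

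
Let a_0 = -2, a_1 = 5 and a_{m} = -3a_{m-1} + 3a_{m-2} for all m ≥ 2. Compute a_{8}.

The ordinary generating function has denominator 1 + 3x - 3x^2.
Iterating the recurrence: a_0,…,a_{8} = -2, 5, -21, 78, -297, 1125, -4266, 16173, -61317.

-61317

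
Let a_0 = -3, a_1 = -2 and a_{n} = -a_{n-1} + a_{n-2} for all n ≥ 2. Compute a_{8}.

The ordinary generating function has denominator 1 + t - t^2.
Iterating the recurrence: a_0,…,a_{8} = -3, -2, -1, -1, 0, -1, 1, -2, 3.

3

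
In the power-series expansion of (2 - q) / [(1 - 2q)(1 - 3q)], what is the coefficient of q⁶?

The denominator gives the recurrence a_n = 5a_(n−1) − 6a_(n−2) for n ≥ 2; the numerator fixes a_0 = 2, a_1 = 9.
Iterating: 2, 9, 33, 111, 357, 1119, 3453, so a_6 = 3453.

3453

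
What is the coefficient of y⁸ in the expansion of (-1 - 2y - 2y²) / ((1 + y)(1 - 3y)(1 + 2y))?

The denominator gives the recurrence a_n = 7a_(n−2) + 6a_(n−3) for n ≥ 3; the numerator fixes a_0 = -1, a_1 = -2, a_2 = -9.
Iterating: -1, -2, -9, -20, -75, -194, -645, -1808, -5679, so a_8 = -5679.

-5679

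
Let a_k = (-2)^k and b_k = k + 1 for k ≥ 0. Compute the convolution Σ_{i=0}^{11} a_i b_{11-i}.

Write out a_i and b_{11-i} for i = 0,…,11 and sum the products.
Σ = 1·12 − 2·11 + 4·10 − 8·9 + 16·8 − 32·7 + 64·6 − 128·5 + 256·4 − 512·3 + 1024·2 − 2048·1 = -906.

-906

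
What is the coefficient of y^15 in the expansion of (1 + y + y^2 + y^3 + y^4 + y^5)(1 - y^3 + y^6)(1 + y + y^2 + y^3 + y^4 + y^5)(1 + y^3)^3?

(1 + y + y^2 + y^3 + y^4 + y^5) has coefficients 1,1,1,1,1,1 for degrees 0…5.
(1 - y^3 + y^6) has coefficients 1,0,0,-1,0,0,1,0,0,0,0,0,0,0,0,0 for degrees 0…15.
Multiplying by (1 + y + y^2 + y^3 + y^4 + y^5) gives running coefficients 1,1,1,0,0,0,0,0,0,1,1,1,0,0,0,0 for degrees 0…15.
Finally multiplying by (1 + y^3)^3, the product of all factors after the first has coefficients 1,1,1,3,3,3,3,3,3,2,2,2,3,3,3,3 for degrees 0…15.
[y^15] = 1·3 + 1·3 + 1·3 + 1·3 + 1·2 + 1·2 = 16.

16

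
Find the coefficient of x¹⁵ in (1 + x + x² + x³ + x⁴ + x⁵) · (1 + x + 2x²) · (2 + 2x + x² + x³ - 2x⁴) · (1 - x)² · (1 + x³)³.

(1 + x + x² + x³ + x⁴ + x⁵) has coefficients 1,1,1,1,1,1 for degrees 0…5.
(1 + x + 2x²) has coefficients 1,1,2,0,0,0,0,0,0,0,0,0,0,0,0,0 for degrees 0…15.
Multiplying by (2 + 2x + x² + x³ - 2x⁴) gives running coefficients 2,4,7,6,1,0,-4,0,0,0,0,0,0,0,0,0 for degrees 0…15.
Multiplying by (1 - x)² gives running coefficients 2,0,1,-4,-4,4,-3,8,-4,0,0,0,0,0,0,0 for degrees 0…15.
Finally multiplying by (1 + x³)³, the product of all factors after the first has coefficients 2,0,1,2,-4,7,-9,-4,11,-19,12,1,-13,20,-8,-3 for degrees 0…15.
[x¹⁵] = 1·(-3) + 1·(-8) + 1·20 + 1·(-13) + 1·1 + 1·12 = 9.

9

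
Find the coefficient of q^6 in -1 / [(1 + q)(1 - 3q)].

Partial fractions give a closed form: a_n = (-1/4)·(-1)^n + (-3/4)·3^n.
At n = 6: a_6 = -547.

-547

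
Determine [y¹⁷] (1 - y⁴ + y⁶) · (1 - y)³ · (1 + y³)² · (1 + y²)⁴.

14

(1 - y⁴ + y⁶) has coefficients 1,0,0,0,-1,0,1 for degrees 0…6.
(1 - y)³ has coefficients 1,-3,3,-1,0,0,0,0,0,0,0,0,0,0,0,0,0,0 for degrees 0…17.
Multiplying by (1 + y³)² gives running coefficients 1,-3,3,1,-6,6,-1,-3,3,-1,0,0,0,0,0,0,0,0 for degrees 0…17.
Finally multiplying by (1 + y²)⁴, the product of all factors after the first has coefficients 1,-3,7,-11,12,-8,-3,15,-24,24,-15,3,8,-12,11,-7,3,-1 for degrees 0…17.
[y¹⁷] = 1·(-1) − 1·(-12) + 1·3 = 14.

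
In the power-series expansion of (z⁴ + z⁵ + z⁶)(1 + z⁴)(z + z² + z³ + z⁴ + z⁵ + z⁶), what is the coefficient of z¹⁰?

5

(z⁴ + z⁵ + z⁶) has coefficients 0,0,0,0,1,1,1 for degrees 0…6.
(1 + z⁴) has coefficients 1,0,0,0,1,0,0,0,0,0,0 for degrees 0…10.
Finally multiplying by (z + z² + z³ + z⁴ + z⁵ + z⁶), the product of all factors after the first has coefficients 0,1,1,1,1,2,2,1,1,1,1 for degrees 0…10.
[z¹⁰] = 1·2 + 1·2 + 1·1 = 5.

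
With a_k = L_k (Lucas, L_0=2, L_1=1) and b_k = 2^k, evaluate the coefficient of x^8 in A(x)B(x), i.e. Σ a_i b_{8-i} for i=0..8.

The convolution is the t^8 coefficient of A(t)B(t).
Σ = 2·256 + 1·128 + 3·64 + 4·32 + 7·16 + 11·8 + 18·4 + 29·2 + 47·1 = 1337.

1337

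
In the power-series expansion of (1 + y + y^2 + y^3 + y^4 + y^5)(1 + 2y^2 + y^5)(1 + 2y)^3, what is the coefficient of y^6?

(1 + y + y^2 + y^3 + y^4 + y^5) has coefficients 1,1,1,1,1,1 for degrees 0…5.
(1 + 2y^2 + y^5) has coefficients 1,0,2,0,0,1,0 for degrees 0…6.
Finally multiplying by (1 + 2y)^3, the product of all factors after the first has coefficients 1,6,14,20,24,17,6 for degrees 0…6.
[y^6] = 1·6 + 1·17 + 1·24 + 1·20 + 1·14 + 1·6 = 87.

87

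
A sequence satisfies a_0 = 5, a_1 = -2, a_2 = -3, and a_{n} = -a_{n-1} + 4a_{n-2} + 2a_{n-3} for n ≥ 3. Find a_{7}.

207

The ordinary generating function has denominator 1 + x - 4x^2 - 2x^3.
Iterating the recurrence: a_0,…,a_{7} = 5, -2, -3, 5, -21, 35, -109, 207.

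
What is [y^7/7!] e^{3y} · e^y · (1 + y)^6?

2977216

The EGF product rule gives c_7 = Σ_{k_1+k_2+k_3=7} C(7; k_1,k_2,k_3) · ∏ g_i(k_i), where e^{3y} gives (3)^k; e^y gives (1)^k; (1+y)^6 gives the falling factorial (6)_k.
g_1(k) for k = 0…7: 1, 3, 9, 27, 81, 243, 729, 2187.
g_2(k) for k = 0…7: 1, 1, 1, 1, 1, 1, 1, 1.
g_3(k) for k = 0…7: 1, 6, 30, 120, 360, 720, 720, 0.
First combine the last two factors: h(k) = Σ_j C(k,j)·g_2(j)·g_3(k−j) for k = 0…7: 1, 7, 43, 229, 1045, 4051, 13327, 37633.
c_7 = Σ_k C(7,k)·g_1(k)·h(7−k) = 1·1·37633 + 7·3·13327 + 21·9·4051 + 35·27·1045 + 35·81·229 + 21·243·43 + 7·729·7 + 1·2187·1 = 37633 + 279867 + 765639 + 987525 + 649215 + 219429 + 35721 + 2187 = 2977216.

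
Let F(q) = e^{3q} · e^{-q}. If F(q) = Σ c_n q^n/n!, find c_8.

The EGF product rule gives c_8 = Σ_{k_1+k_2=8} C(8; k_1,k_2) · ∏ g_i(k_i), where e^{3q} gives (3)^k; e^{-q} gives (-1)^k.
g_1(k) for k = 0…8: 1, 3, 9, 27, 81, 243, 729, 2187, 6561.
g_2(k) for k = 0…8: 1, -1, 1, -1, 1, -1, 1, -1, 1.
c_8 = Σ_k C(8,k)·g_1(k)·g_2(8−k) = 1·1·1 + 8·3·(-1) + 28·9·1 + 56·27·(-1) + 70·81·1 + 56·243·(-1) + 28·729·1 + 8·2187·(-1) + 1·6561·1 = 1 − 24 + 252 − 1512 + 5670 − 13608 + 20412 − 17496 + 6561 = 256.

256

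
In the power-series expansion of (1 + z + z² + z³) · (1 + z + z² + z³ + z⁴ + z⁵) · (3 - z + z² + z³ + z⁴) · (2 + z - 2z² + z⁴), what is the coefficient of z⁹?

15

(1 + z + z² + z³) has coefficients 1,1,1,1 for degrees 0…3.
(1 + z + z² + z³ + z⁴ + z⁵) has coefficients 1,1,1,1,1,1,0,0,0,0 for degrees 0…9.
Multiplying by (3 - z + z² + z³ + z⁴) gives running coefficients 3,2,3,4,5,5,2,3,2,1 for degrees 0…9.
Finally multiplying by (2 + z - 2z² + z⁴), the product of all factors after the first has coefficients 6,7,2,7,11,9,2,2,8,3 for degrees 0…9.
[z⁹] = 1·3 + 1·8 + 1·2 + 1·2 = 15.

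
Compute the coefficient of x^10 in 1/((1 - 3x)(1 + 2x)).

Partial fractions give a closed form: a_n = (3/5)·3^n + (2/5)·(-2)^n.
At n = 10: a_10 = 35839.

35839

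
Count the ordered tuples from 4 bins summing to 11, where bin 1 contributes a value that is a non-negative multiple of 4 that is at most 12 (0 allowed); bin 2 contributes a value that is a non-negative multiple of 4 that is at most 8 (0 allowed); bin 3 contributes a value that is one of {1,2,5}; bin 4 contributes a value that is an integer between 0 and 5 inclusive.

10

The generating function for the choices is (1 + x^4 + x^8 + x^12)·(1 + x^4 + x^8)·(x + x^2 + x^5)·(1 + x + x^2 + x^3 + x^4 + x^5); the count is [x^11].
(1 + x^4 + x^8 + x^12) has coefficients 1,0,0,0,1,0,0,0,1,0,0,0 for degrees 0…11.
(1 + x^4 + x^8) has coefficients 1,0,0,0,1,0,0,0,1,0,0,0 for degrees 0…11.
Multiplying by (x + x^2 + x^5) gives running coefficients 0,1,1,0,0,2,1,0,0,2,1,0 for degrees 0…11.
Finally multiplying by (1 + x + x^2 + x^3 + x^4 + x^5), the product of all factors after the first has coefficients 0,1,2,2,2,4,5,4,3,5,6,4 for degrees 0…11.
[x^11] = 1·4 + 1·4 + 1·2 = 10.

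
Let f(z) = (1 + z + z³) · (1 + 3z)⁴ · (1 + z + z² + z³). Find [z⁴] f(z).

443

(1 + z + z³) has coefficients 1,1,0,1 for degrees 0…3.
(1 + 3z)⁴ has coefficients 1,12,54,108,81 for degrees 0…4.
Finally multiplying by (1 + z + z² + z³), the product of all factors after the first has coefficients 1,13,67,175,255 for degrees 0…4.
[z⁴] = 1·255 + 1·175 + 1·13 = 443.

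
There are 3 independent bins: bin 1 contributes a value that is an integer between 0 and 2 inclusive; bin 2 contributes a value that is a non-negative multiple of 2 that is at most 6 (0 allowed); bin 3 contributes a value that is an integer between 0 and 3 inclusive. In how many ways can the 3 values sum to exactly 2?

The generating function for the choices is (1 + x + x^2)·(1 + x^2 + x^4 + x^6)·(1 + x + x^2 + x^3); the count is [x^2].
(1 + x + x^2) has coefficients 1,1,1 for degrees 0…2.
(1 + x^2 + x^4 + x^6) has coefficients 1,0,1 for degrees 0…2.
Finally multiplying by (1 + x + x^2 + x^3), the product of all factors after the first has coefficients 1,1,2 for degrees 0…2.
[x^2] = 1·2 + 1·1 + 1·1 = 4.

4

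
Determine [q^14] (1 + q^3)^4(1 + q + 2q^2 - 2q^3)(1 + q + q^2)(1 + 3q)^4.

(1 + q^3)^4 has coefficients 1,0,0,4,0,0,6,0,0,4,0,0,1 for degrees 0…12.
(1 + q + 2q^2 - 2q^3) has coefficients 1,1,2,-2,0,0,0,0,0,0,0,0,0,0,0 for degrees 0…14.
Multiplying by (1 + q + q^2) gives running coefficients 1,2,4,1,0,-2,0,0,0,0,0,0,0,0,0 for degrees 0…14.
Finally multiplying by (1 + 3q)^4, the product of all factors after the first has coefficients 1,14,82,265,525,646,408,-27,-216,-162,0,0,0,0,0 for degrees 0…14.
[q^14] = 1·0 + 4·0 + 6·(-216) + 4·646 + 1·82 = 1370.

1370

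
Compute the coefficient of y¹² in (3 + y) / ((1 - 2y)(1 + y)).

9558

Partial fractions give a closed form: a_n = (7/3)·2^n + (2/3)·(-1)^n.
At n = 12: a_12 = 9558.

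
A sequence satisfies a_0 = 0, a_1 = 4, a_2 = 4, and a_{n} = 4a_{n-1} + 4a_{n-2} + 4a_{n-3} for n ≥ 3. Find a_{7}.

The ordinary generating function has denominator 1 - 4t - 4t^2 - 4t^3.
Iterating the recurrence: a_0,…,a_{7} = 0, 4, 4, 32, 160, 784, 3904, 19392.

19392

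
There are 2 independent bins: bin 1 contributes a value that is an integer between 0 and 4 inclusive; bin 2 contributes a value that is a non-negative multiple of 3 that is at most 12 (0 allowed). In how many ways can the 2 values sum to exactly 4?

2

The generating function for the choices is (1 + q + q^2 + q^3 + q^4)·(1 + q^3 + q^6 + q^9 + q^12); the count is [q^4].
(1 + q + q^2 + q^3 + q^4) has coefficients 1,1,1,1,1 for degrees 0…4.
(1 + q^3 + q^6 + q^9 + q^12) has coefficients 1,0,0,1,0 for degrees 0…4.
[q^4] = 1·0 + 1·1 + 1·0 + 1·0 + 1·1 = 2.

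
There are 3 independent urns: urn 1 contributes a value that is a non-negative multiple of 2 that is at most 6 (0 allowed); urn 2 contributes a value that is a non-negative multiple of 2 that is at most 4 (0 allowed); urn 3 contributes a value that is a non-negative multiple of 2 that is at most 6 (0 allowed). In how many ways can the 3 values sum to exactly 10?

9

The generating function for the choices is (1 + y^2 + y^4 + y^6)·(1 + y^2 + y^4)·(1 + y^2 + y^4 + y^6); the count is [y^10].
(1 + y^2 + y^4 + y^6) has coefficients 1,0,1,0,1,0,1 for degrees 0…6.
(1 + y^2 + y^4) has coefficients 1,0,1,0,1,0,0,0,0,0,0 for degrees 0…10.
Finally multiplying by (1 + y^2 + y^4 + y^6), the product of all factors after the first has coefficients 1,0,2,0,3,0,3,0,2,0,1 for degrees 0…10.
[y^10] = 1·1 + 1·2 + 1·3 + 1·3 = 9.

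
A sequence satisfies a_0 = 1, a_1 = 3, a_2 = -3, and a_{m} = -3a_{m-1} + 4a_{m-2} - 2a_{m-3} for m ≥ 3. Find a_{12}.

The ordinary generating function has denominator 1 + 3x - 4x^2 + 2x^3.
Iterating the recurrence: a_0,…,a_{12} = 1, 3, -3, 19, -75, 307, -1259, 5155, -21115, 86483, -354219, 1450819, -5942299.

-5942299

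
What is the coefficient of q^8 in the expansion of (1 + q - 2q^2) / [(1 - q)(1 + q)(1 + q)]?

-7

The denominator gives the recurrence a_n = −a_(n−1) + a_(n−2) + a_(n−3) for n ≥ 3; the numerator fixes a_0 = 1, a_1 = 0, a_2 = -1.
Iterating: 1, 0, -1, 2, -3, 4, -5, 6, -7, so a_8 = -7.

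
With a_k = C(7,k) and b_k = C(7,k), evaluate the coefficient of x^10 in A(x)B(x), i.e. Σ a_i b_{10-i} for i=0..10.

The convolution is the t^10 coefficient of A(t)B(t).
Σ = 1·0 + 7·0 + 21·0 + 35·1 + 35·7 + 21·21 + 7·35 + 1·35 + 0·21 + 0·7 + 0·1 = 1001.

1001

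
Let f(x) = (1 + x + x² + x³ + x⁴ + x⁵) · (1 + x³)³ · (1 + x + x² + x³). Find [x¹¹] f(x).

18

(1 + x + x² + x³ + x⁴ + x⁵) has coefficients 1,1,1,1,1,1 for degrees 0…5.
(1 + x³)³ has coefficients 1,0,0,3,0,0,3,0,0,1,0,0 for degrees 0…11.
Finally multiplying by (1 + x + x² + x³), the product of all factors after the first has coefficients 1,1,1,4,3,3,6,3,3,4,1,1 for degrees 0…11.
[x¹¹] = 1·1 + 1·1 + 1·4 + 1·3 + 1·3 + 1·6 = 18.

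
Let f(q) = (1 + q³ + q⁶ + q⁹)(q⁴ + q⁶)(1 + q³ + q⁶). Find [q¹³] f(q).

(1 + q³ + q⁶ + q⁹) has coefficients 1,0,0,1,0,0,1,0,0,1 for degrees 0…9.
(q⁴ + q⁶) has coefficients 0,0,0,0,1,0,1,0,0,0,0,0,0,0 for degrees 0…13.
Finally multiplying by (1 + q³ + q⁶), the product of all factors after the first has coefficients 0,0,0,0,1,0,1,1,0,1,1,0,1,0 for degrees 0…13.
[q¹³] = 1·0 + 1·1 + 1·1 + 1·1 = 3.

3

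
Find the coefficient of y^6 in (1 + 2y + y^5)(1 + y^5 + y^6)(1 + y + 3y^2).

(1 + 2y + y^5) has coefficients 1,2,0,0,0,1 for degrees 0…5.
(1 + y^5 + y^6) has coefficients 1,0,0,0,0,1,1 for degrees 0…6.
Finally multiplying by (1 + y + 3y^2), the product of all factors after the first has coefficients 1,1,3,0,0,1,2 for degrees 0…6.
[y^6] = 1·2 + 2·1 + 1·1 = 5.

5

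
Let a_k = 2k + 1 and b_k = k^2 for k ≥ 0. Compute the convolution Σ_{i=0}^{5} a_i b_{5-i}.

155

This is [x^5] in the product of the two ordinary generating functions.
Σ = 1·25 + 3·16 + 5·9 + 7·4 + 9·1 + 11·0 = 155.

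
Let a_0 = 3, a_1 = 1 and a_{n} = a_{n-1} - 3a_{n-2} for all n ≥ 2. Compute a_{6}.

The ordinary generating function has denominator 1 - q + 3q^2.
Iterating the recurrence: a_0,…,a_{6} = 3, 1, -8, -11, 13, 46, 7.

7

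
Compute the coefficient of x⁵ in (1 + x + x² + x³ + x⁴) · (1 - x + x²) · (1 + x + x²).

(1 + x + x² + x³ + x⁴) has coefficients 1,1,1,1,1 for degrees 0…4.
(1 - x + x²) has coefficients 1,-1,1,0,0,0 for degrees 0…5.
Finally multiplying by (1 + x + x²), the product of all factors after the first has coefficients 1,0,1,0,1,0 for degrees 0…5.
[x⁵] = 1·0 + 1·1 + 1·0 + 1·1 + 1·0 = 2.

2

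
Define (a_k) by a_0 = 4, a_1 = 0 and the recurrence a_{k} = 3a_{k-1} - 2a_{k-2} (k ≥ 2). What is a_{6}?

The ordinary generating function has denominator 1 - 3y + 2y^2.
Iterating the recurrence: a_0,…,a_{6} = 4, 0, -8, -24, -56, -120, -248.

-248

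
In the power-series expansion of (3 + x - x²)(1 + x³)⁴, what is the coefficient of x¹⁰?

(3 + x - x²) has coefficients 3,1,-1 for degrees 0…2.
(1 + x³)⁴ has coefficients 1,0,0,4,0,0,6,0,0,4,0 for degrees 0…10.
[x¹⁰] = 3·0 + 1·4 − 1·0 = 4.

4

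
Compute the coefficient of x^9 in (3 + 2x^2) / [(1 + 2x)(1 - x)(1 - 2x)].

1193

Partial fractions give a closed form: a_n = (7/6)·(-2)^n + (-5/3)·1^n + (7/2)·2^n.
At n = 9: a_9 = 1193.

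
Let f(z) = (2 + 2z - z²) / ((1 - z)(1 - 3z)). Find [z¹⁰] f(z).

226353

The denominator gives the recurrence a_n = 4a_(n−1) − 3a_(n−2) for n ≥ 3; the numerator fixes a_0 = 2, a_1 = 10, a_2 = 33.
Iterating: 2, 10, 33, 102, 309, 930, 2793, 8382, 25149, 75450, 226353, so a_10 = 226353.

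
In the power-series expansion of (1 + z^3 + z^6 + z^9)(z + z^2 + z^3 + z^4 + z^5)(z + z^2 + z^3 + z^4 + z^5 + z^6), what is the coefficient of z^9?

(1 + z^3 + z^6 + z^9) has coefficients 1,0,0,1,0,0,1,0,0,1 for degrees 0…9.
(z + z^2 + z^3 + z^4 + z^5) has coefficients 0,1,1,1,1,1,0,0,0,0 for degrees 0…9.
Finally multiplying by (z + z^2 + z^3 + z^4 + z^5 + z^6), the product of all factors after the first has coefficients 0,0,1,2,3,4,5,5,4,3 for degrees 0…9.
[z^9] = 1·3 + 1·5 + 1·2 + 1·0 = 10.

10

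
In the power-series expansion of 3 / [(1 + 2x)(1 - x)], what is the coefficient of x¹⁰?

2049

The denominator gives the recurrence a_n = −a_(n−1) + 2a_(n−2) for n ≥ 2; the numerator fixes a_0 = 3, a_1 = -3.
Iterating: 3, -3, 9, -15, 33, -63, 129, -255, 513, -1023, 2049, so a_10 = 2049.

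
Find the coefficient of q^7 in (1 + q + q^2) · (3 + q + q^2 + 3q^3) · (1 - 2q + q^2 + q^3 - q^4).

(1 + q + q^2) has coefficients 1,1,1 for degrees 0…2.
(3 + q + q^2 + 3q^3) has coefficients 3,1,1,3,0,0,0,0 for degrees 0…7.
Finally multiplying by (1 - 2q + q^2 + q^3 - q^4), the product of all factors after the first has coefficients 3,-5,2,5,-7,3,2,-3 for degrees 0…7.
[q^7] = 1·(-3) + 1·2 + 1·3 = 2.

2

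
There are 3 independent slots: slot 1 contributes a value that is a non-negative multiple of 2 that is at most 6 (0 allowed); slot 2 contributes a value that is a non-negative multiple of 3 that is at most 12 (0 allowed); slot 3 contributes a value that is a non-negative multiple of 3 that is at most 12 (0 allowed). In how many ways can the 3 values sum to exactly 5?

The generating function for the choices is (1 + t² + t⁴ + t⁶)·(1 + t³ + t⁶ + t⁹ + t¹²)·(1 + t³ + t⁶ + t⁹ + t¹²); the count is [t⁵].
(1 + t² + t⁴ + t⁶) has coefficients 1,0,1,0,1,0 for degrees 0…5.
(1 + t³ + t⁶ + t⁹ + t¹²) has coefficients 1,0,0,1,0,0 for degrees 0…5.
Finally multiplying by (1 + t³ + t⁶ + t⁹ + t¹²), the product of all factors after the first has coefficients 1,0,0,2,0,0 for degrees 0…5.
[t⁵] = 1·0 + 1·2 + 1·0 = 2.

2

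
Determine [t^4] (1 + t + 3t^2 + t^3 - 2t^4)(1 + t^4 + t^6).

(1 + t + 3t^2 + t^3 - 2t^4) has coefficients 1,1,3,1,-2 for degrees 0…4.
(1 + t^4 + t^6) has coefficients 1,0,0,0,1 for degrees 0…4.
[t^4] = 1·1 + 1·0 + 3·0 + 1·0 − 2·1 = -1.

-1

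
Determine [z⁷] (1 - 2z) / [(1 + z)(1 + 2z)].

-509

The denominator gives the recurrence a_n = −3a_(n−1) − 2a_(n−2) for n ≥ 3; the numerator fixes a_0 = 1, a_1 = -5, a_2 = 13.
Iterating: 1, -5, 13, -29, 61, -125, 253, -509, so a_7 = -509.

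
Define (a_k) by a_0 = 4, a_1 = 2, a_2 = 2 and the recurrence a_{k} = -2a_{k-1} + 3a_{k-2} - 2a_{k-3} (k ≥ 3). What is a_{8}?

1534

The ordinary generating function has denominator 1 + 2q - 3q^2 + 2q^3.
Iterating the recurrence: a_0,…,a_{8} = 4, 2, 2, -6, 14, -50, 154, -486, 1534.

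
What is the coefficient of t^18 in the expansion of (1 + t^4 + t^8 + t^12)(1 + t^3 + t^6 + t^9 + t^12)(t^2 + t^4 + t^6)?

(1 + t^4 + t^8 + t^12) has coefficients 1,0,0,0,1,0,0,0,1,0,0,0,1 for degrees 0…12.
(1 + t^3 + t^6 + t^9 + t^12) has coefficients 1,0,0,1,0,0,1,0,0,1,0,0,1,0,0,0,0,0,0 for degrees 0…18.
Finally multiplying by (t^2 + t^4 + t^6), the product of all factors after the first has coefficients 0,0,1,0,1,1,1,1,1,1,1,1,1,1,1,1,1,0,1 for degrees 0…18.
[t^18] = 1·1 + 1·1 + 1·1 + 1·1 = 4.

4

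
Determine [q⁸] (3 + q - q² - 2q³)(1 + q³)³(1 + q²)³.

14

(3 + q - q² - 2q³) has coefficients 3,1,-1,-2 for degrees 0…3.
(1 + q³)³ has coefficients 1,0,0,3,0,0,3,0,0 for degrees 0…8.
Finally multiplying by (1 + q²)³, the product of all factors after the first has coefficients 1,0,3,3,3,9,4,9,9 for degrees 0…8.
[q⁸] = 3·9 + 1·9 − 1·4 − 2·9 = 14.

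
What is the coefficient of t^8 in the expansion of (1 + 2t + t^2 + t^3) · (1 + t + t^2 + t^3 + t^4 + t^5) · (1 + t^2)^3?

(1 + 2t + t^2 + t^3) has coefficients 1,2,1,1 for degrees 0…3.
(1 + t + t^2 + t^3 + t^4 + t^5) has coefficients 1,1,1,1,1,1,0,0,0 for degrees 0…8.
Finally multiplying by (1 + t^2)^3, the product of all factors after the first has coefficients 1,1,4,4,7,7,7,7,4 for degrees 0…8.
[t^8] = 1·4 + 2·7 + 1·7 + 1·7 = 32.

32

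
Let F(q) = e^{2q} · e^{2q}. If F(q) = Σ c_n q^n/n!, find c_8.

65536

The EGF product rule gives c_8 = Σ_{k_1+k_2=8} C(8; k_1,k_2) · ∏ g_i(k_i), where e^{2q} gives (2)^k; e^{2q} gives (2)^k.
g_1(k) for k = 0…8: 1, 2, 4, 8, 16, 32, 64, 128, 256.
g_2(k) for k = 0…8: 1, 2, 4, 8, 16, 32, 64, 128, 256.
c_8 = Σ_k C(8,k)·g_1(k)·g_2(8−k) = 1·1·256 + 8·2·128 + 28·4·64 + 56·8·32 + 70·16·16 + 56·32·8 + 28·64·4 + 8·128·2 + 1·256·1 = 256 + 2048 + 7168 + 14336 + 17920 + 14336 + 7168 + 2048 + 256 = 65536.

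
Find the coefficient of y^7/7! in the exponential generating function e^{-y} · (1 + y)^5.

The EGF product rule gives c_7 = Σ_{k_1+k_2=7} C(7; k_1,k_2) · ∏ g_i(k_i), where e^{-y} gives (-1)^k; (1+y)^5 gives the falling factorial (5)_k.
g_1(k) for k = 0…7: 1, -1, 1, -1, 1, -1, 1, -1.
g_2(k) for k = 0…7: 1, 5, 20, 60, 120, 120, 0, 0.
c_7 = Σ_k C(7,k)·g_1(k)·g_2(7−k) = 21·1·120 + 35·(-1)·120 + 35·1·60 + 21·(-1)·20 + 7·1·5 + 1·(-1)·1 = 2520 − 4200 + 2100 − 420 + 35 − 1 = 34.

34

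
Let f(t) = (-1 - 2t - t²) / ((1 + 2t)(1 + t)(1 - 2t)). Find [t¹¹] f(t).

The denominator gives the recurrence a_n = −a_(n−1) + 4a_(n−2) + 4a_(n−3) for n ≥ 3; the numerator fixes a_0 = -1, a_1 = -1, a_2 = -4.
Iterating: -1, -1, -4, -4, -16, -16, -64, -64, -256, -256, -1024, -1024, so a_11 = -1024.

-1024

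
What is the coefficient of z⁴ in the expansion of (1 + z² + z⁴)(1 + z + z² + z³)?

(1 + z² + z⁴) has coefficients 1,0,1,0,1 for degrees 0…4.
(1 + z + z² + z³) has coefficients 1,1,1,1,0 for degrees 0…4.
[z⁴] = 1·0 + 1·1 + 1·1 = 2.

2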